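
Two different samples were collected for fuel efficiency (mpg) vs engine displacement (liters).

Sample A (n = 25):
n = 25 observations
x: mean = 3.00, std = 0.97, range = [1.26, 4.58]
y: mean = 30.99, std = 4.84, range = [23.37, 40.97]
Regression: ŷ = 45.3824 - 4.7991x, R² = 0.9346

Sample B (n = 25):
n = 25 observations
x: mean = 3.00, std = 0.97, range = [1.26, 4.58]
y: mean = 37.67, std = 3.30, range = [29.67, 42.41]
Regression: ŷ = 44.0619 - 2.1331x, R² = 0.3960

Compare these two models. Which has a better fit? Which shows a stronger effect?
Model A has the better fit (R² = 0.9346 vs 0.3960). Model A shows the stronger effect (|β₁| = 4.7991 vs 2.1331).

Model Comparison:

Goodness of fit (R²):
- Model A: R² = 0.9346 → 93.46% of variance in fuel efficiency explained
- Model B: R² = 0.3960 → 39.60% of variance in fuel efficiency explained
- 0.9346 > 0.3960 → Model A has the better fit

Effect size (slope magnitude):
- Model A: β₁ = -4.7991 → predicted fuel efficiency falls 4.7991 mpg per additional liter of engine displacement
- Model B: β₁ = -2.1331 → predicted fuel efficiency falls 2.1331 mpg per additional liter of engine displacement
- |-4.7991| > |-2.1331| → Model A shows the stronger marginal effect

Notes:
- A steeper slope doesn't make a better model if the scatter around the line is large.
- R² measures how tightly points cluster around the line; β₁ measures how steep the line is — they answer different questions.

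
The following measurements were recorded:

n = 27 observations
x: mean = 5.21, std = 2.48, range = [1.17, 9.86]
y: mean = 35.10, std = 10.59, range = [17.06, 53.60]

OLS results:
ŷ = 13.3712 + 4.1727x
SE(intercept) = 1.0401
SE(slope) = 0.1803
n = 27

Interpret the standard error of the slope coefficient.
SE(β̂₁) = 0.1803 is the estimated standard deviation of the slope estimate across repeated samples; relative to β̂₁ = 4.1727 that is 4.3%, a precise estimate.

SE(β̂₁) = s / √Sxx, where s is the residual standard deviation and Sxx = Σ(x − x̄)². It is the yardstick for how far β̂₁ = 4.1727 could plausibly be from the true slope.

Relative precision:
- SE / |β̂₁| = 0.1803 / 4.1727 = 4.3%
- Rule of thumb (under 20%: precise; 20% to under 50%: moderately precise; 50% or more: imprecise) → precise

Link to interval estimation: a confidence interval for β₁ is β̂₁ ± t* × 0.1803, so SE sets the half-width per unit of t*.

What drives SE(β̂₁): more residual scatter → larger SE.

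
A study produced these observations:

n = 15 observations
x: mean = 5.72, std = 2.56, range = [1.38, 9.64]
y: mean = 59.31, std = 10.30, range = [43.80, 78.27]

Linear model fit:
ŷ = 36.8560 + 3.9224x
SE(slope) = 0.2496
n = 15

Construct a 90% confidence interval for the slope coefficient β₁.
The 90% CI for β₁ is (3.4804, 4.3644)

Confidence interval for the slope:

The 90% CI for β₁ is: β̂₁ ± t*(α/2, n-2) × SE(β̂₁)

Step 1: Find critical t-value
- Confidence level = 0.9
- Degrees of freedom = n - 2 = 15 - 2 = 13
- t*(α/2, 13) = 1.7709

Step 2: Calculate margin of error
Margin = 1.7709 × 0.2496 = 0.4420

Step 3: Construct interval
CI = 3.9224 ± 0.4420
CI = (3.4804, 4.3644)

Interpretation: intervals built this way capture the true β₁ in 90% of repeated samples; here the plausible range for the per-unit effect of x on y is 3.4804 to 4.3644.
Both endpoints are positive, so the data support a genuinely positive slope at this confidence level.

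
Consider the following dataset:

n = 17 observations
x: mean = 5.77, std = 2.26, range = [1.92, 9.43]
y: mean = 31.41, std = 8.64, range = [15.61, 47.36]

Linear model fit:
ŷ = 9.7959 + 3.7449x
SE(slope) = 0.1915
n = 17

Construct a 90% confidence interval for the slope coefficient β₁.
The 90% CI for β₁ is (3.4092, 4.0806)

Confidence interval for the slope:

The 90% CI for β₁ is: β̂₁ ± t*(α/2, n-2) × SE(β̂₁)

Step 1: Find critical t-value
- Confidence level = 0.9
- Degrees of freedom = n - 2 = 17 - 2 = 15
- t*(α/2, 15) = 1.7531

Step 2: Calculate margin of error
Margin = 1.7531 × 0.1915 = 0.3357

Step 3: Construct interval
CI = 3.7449 ± 0.3357
CI = (3.4092, 4.0806)

Interpretation: each one-unit increase in x is associated with a change in mean y of between 3.4092 and 4.0806, with 90% confidence.
Both endpoints are positive, so the data support a genuinely positive slope at this confidence level.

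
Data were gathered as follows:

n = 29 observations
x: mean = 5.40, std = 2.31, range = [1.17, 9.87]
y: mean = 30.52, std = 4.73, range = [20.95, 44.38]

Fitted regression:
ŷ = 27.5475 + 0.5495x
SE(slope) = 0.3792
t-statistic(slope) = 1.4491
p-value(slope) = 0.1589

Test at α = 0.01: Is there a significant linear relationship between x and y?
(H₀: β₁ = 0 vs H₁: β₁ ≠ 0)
Fail to reject H₀: p-value = 0.1589 ≥ α = 0.01. The linear relationship is not significant at the 1% level.

Hypothesis test for the slope coefficient:

H₀: β₁ = 0 (no linear relationship)
H₁: β₁ ≠ 0 (linear relationship exists)

Test statistic: t = β̂₁ / SE(β̂₁) = 0.5495 / 0.3792 = 1.4491

The p-value (0.1589) is the probability, under H₀, of a t-statistic at least as extreme as |t| = 1.4491 (two-sided, df = n − 2 = 27).

Decision rule: reject H₀ if p-value < α.
p-value = 0.1589 ≥ α = 0.01 → fail to reject H₀.

Conclusion: the linear association between x and y is not significant at the 1% level.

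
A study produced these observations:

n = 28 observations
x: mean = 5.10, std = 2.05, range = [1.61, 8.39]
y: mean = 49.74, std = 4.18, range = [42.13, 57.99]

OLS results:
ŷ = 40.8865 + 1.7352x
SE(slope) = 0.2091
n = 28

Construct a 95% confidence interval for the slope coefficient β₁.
The 95% CI for β₁ is (1.3054, 2.1650)

Confidence interval for the slope:

The 95% CI for β₁ is: β̂₁ ± t*(α/2, n-2) × SE(β̂₁)

Step 1: Find critical t-value
- Confidence level = 0.95
- Degrees of freedom = n - 2 = 28 - 2 = 26
- t*(α/2, 26) = 2.0555

Step 2: Calculate margin of error
Margin = 2.0555 × 0.2091 = 0.4298

Step 3: Construct interval
CI = 1.7352 ± 0.4298
CI = (1.3054, 2.1650)

Interpretation: We are 95% confident that the true slope β₁ lies between 1.3054 and 2.1650.
Both endpoints are positive, so the data support a genuinely positive slope at this confidence level.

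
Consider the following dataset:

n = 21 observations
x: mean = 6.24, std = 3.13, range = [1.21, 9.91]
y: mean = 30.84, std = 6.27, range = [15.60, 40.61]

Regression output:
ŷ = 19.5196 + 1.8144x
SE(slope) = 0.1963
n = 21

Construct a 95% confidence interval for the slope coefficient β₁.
The 95% CI for β₁ is (1.4035, 2.2253)

Confidence interval for the slope:

The 95% CI for β₁ is: β̂₁ ± t*(α/2, n-2) × SE(β̂₁)

Step 1: Find critical t-value
- Confidence level = 0.95
- Degrees of freedom = n - 2 = 21 - 2 = 19
- t*(α/2, 19) = 2.0930

Step 2: Calculate margin of error
Margin = 2.0930 × 0.1963 = 0.4109

Step 3: Construct interval
CI = 1.8144 ± 0.4109
CI = (1.4035, 2.2253)

Interpretation: each one-unit increase in x is associated with a change in mean y of between 1.4035 and 2.2253, with 95% confidence.
Since 0 is outside the interval, a two-sided test at α = 0.05 would reject H₀: β₁ = 0.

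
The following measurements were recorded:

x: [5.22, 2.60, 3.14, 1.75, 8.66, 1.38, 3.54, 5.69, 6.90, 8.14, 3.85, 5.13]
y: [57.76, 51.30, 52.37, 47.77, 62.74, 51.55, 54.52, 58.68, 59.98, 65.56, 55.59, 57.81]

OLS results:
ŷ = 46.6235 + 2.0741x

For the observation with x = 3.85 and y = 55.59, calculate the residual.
Residual = 0.9812

The residual is the difference between the actual value and the predicted value:

Residual = y - ŷ

Step 1: Calculate predicted value
ŷ = 46.6235 + 2.0741 × 3.85
ŷ = 54.6088

Step 2: Calculate residual
Residual = 55.59 - 54.6088
Residual = 0.9812

The residual is positive, so the observed y = 55.59 sits above the regression line (the line underestimates it by 0.9812).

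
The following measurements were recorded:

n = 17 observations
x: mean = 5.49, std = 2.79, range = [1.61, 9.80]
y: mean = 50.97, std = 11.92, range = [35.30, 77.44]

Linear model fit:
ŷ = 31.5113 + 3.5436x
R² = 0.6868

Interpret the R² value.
The model explains 68.68% of the variance in y (R² = 0.6868), leaving 31.32% unexplained; the fit is moderate.

R² (coefficient of determination) measures the proportion of variance in y explained by the regression model.

Here R² = 0.6868:
- Explained: 68.68% of the variation in y
- Unexplained (residual): 100% − 68.68% = 31.32%
- Rule of thumb (below 0.3 weak; 0.3 to below 0.7 moderate; 0.7 and above strong) → moderate

Equivalently, for simple linear regression R² = r², so |r| = √0.6868 ≈ 0.8287.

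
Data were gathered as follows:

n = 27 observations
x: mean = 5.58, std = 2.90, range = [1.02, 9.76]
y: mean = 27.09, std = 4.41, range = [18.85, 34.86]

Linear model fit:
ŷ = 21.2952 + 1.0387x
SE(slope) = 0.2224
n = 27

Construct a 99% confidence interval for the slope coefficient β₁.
The 99% CI for β₁ is (0.4188, 1.6586)

Confidence interval for the slope:

The 99% CI for β₁ is: β̂₁ ± t*(α/2, n-2) × SE(β̂₁)

Step 1: Find critical t-value
- Confidence level = 0.99
- Degrees of freedom = n - 2 = 27 - 2 = 25
- t*(α/2, 25) = 2.7874

Step 2: Calculate margin of error
Margin = 2.7874 × 0.2224 = 0.6199

Step 3: Construct interval
CI = 1.0387 ± 0.6199
CI = (0.4188, 1.6586)

Interpretation: intervals built this way capture the true β₁ in 99% of repeated samples; here the plausible range for the per-unit effect of x on y is 0.4188 to 1.6586.
Both endpoints are positive, so the data support a genuinely positive slope at this confidence level.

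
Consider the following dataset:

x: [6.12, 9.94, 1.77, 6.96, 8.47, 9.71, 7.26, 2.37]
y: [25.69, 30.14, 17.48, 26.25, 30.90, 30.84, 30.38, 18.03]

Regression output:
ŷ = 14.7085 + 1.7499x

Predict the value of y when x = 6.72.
ŷ = 26.4678

Plug x = 6.72 into the fitted line:

ŷ = 14.7085 + 1.7499 × 6.72
ŷ = 14.7085 + 11.7593
ŷ = 26.4678

This is a point prediction; actual observations scatter around it by roughly the residual standard deviation.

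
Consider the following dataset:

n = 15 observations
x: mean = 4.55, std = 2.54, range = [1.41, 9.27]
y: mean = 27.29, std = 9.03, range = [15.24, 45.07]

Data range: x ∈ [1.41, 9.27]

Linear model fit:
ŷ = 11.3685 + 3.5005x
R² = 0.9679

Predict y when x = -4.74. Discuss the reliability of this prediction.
ŷ = -5.2239, but this is extrapolation (below the data range [1.41, 9.27]) and may be unreliable.

Prediction calculation:
ŷ = 11.3685 + 3.5005 × (-4.74)
ŷ = -5.2239

Reliability:
- Data range: x ∈ [1.41, 9.27]
- Prediction point: x = -4.74 is 6.15 units below the observed range → this is EXTRAPOLATION, not interpolation

Why that matters here:
- The standard error of prediction grows with (x − x̄)², and x = -4.74 is far from x̄ = 4.55
- R² describes fit only over the sampled x values; it says nothing about behaviour beyond them

The R² = 0.9679 only validates the fit within [1.41, 9.27]; treat ŷ = -5.2239 with caution.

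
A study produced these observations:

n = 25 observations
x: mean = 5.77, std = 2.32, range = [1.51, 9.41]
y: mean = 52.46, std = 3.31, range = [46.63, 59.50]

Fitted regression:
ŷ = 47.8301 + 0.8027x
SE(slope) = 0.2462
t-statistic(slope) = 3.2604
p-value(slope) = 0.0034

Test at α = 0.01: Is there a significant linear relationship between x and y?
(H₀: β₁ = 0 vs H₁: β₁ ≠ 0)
Since p-value = 0.0034 < α = 0.01, reject H₀ — the slope is significantly different from 0.

Hypothesis test for the slope coefficient:

H₀: β₁ = 0 (no linear relationship)
H₁: β₁ ≠ 0 (linear relationship exists)

Test statistic: t = β̂₁ / SE(β̂₁) = 0.8027 / 0.2462 = 3.2604

The p-value (0.0034) is the probability, under H₀, of a t-statistic at least as extreme as |t| = 3.2604 (two-sided, df = n − 2 = 23).

Decision rule: reject H₀ if p-value < α.
p-value = 0.0034 < α = 0.01 → reject H₀.

Conclusion: the linear association between x and y is significant at the 1% level.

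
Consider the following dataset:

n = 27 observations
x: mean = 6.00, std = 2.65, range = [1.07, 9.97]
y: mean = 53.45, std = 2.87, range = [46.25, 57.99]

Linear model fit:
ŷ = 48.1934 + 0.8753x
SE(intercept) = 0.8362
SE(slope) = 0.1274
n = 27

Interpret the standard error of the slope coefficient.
SE(slope) = 0.1274 measures the uncertainty in the estimated slope. The coefficient is estimated precisely (SE/|β̂₁| = 14.6%).

What SE measures:
- The standard error quantifies the sampling variability of the coefficient estimate
- It is the estimated standard deviation of β̂₁ across hypothetical repeated samples of the same size
- Smaller SE → more precise estimate

Relative precision:
- SE / |β̂₁| = 0.1274 / 0.8753 = 14.6%
- Rule of thumb (under 20%: precise; 20% to under 50%: moderately precise; 50% or more: imprecise) → precise

Link to the t-test: t = β̂₁ / SE(β̂₁) = 0.8753 / 0.1274 = 6.8705, the statistic for H₀: β₁ = 0.

What drives SE(β̂₁): wider spread of x values → smaller SE.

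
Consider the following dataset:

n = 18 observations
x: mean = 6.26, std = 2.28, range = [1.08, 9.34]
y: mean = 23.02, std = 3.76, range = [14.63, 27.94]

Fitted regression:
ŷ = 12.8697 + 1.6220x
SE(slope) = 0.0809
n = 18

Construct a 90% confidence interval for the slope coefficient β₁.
The 90% CI for β₁ is (1.4808, 1.7632)

Confidence interval for the slope:

The 90% CI for β₁ is: β̂₁ ± t*(α/2, n-2) × SE(β̂₁)

Step 1: Find critical t-value
- Confidence level = 0.9
- Degrees of freedom = n - 2 = 18 - 2 = 16
- t*(α/2, 16) = 1.7459

Step 2: Calculate margin of error
Margin = 1.7459 × 0.0809 = 0.1412

Step 3: Construct interval
CI = 1.6220 ± 0.1412
CI = (1.4808, 1.7632)

Interpretation: each one-unit increase in x is associated with a change in mean y of between 1.4808 and 1.7632, with 90% confidence.
Both endpoints are positive, so the data support a genuinely positive slope at this confidence level.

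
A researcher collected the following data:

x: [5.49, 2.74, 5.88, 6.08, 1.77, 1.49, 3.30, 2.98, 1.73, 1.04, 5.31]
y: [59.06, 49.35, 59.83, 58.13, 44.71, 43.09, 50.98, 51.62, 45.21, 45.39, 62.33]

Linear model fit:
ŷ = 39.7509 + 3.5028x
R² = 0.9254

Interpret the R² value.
About 92.54% of the variability in y is accounted for by the regression on x (R² = 0.9254) — a strong linear fit.

R² (coefficient of determination) measures the proportion of variance in y explained by the regression model.

Here R² = 0.9254:
- Explained: 92.54% of the variation in y
- Unexplained (residual): 100% − 92.54% = 7.46%
- Rule of thumb (below 0.3 weak; 0.3 to below 0.7 moderate; 0.7 and above strong) → strong

Note: R² never decreases when predictors are added, so it should not be used alone to compare models of different size.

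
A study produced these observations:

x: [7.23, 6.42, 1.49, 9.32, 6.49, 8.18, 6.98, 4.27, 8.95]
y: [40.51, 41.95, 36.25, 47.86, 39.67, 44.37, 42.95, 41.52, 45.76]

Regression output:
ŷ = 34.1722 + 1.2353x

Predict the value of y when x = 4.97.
ŷ = 40.3116

x = 4.97 lies inside the observed range [1.49, 9.32], so the fitted equation applies directly:

ŷ = 34.1722 + 1.2353 × 4.97
ŷ = 34.1722 + 6.1394
ŷ = 40.3116

This is the fitted mean response at that x — an individual observation would come with a wider prediction interval.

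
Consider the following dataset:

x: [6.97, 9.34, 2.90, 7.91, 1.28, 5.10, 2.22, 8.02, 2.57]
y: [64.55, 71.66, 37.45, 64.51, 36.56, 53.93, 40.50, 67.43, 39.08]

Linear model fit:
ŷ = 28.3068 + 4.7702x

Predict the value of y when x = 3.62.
ŷ = 45.5749

x = 3.62 lies inside the observed range [1.28, 9.34], so the fitted equation applies directly:

ŷ = 28.3068 + 4.7702 × 3.62
ŷ = 28.3068 + 17.2681
ŷ = 45.5749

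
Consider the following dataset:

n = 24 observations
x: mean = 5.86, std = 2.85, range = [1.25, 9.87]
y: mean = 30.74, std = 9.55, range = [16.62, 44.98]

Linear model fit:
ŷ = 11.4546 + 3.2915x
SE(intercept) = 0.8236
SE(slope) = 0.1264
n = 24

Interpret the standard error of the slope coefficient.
SE(β̂₁) = 0.1264 is the estimated standard deviation of the slope estimate across repeated samples; relative to β̂₁ = 3.2915 that is 3.8%, a precise estimate.

SE(β̂₁) = s / √Sxx, where s is the residual standard deviation and Sxx = Σ(x − x̄)². It is the yardstick for how far β̂₁ = 3.2915 could plausibly be from the true slope.

Relative precision:
- SE / |β̂₁| = 0.1264 / 3.2915 = 3.8%
- Rule of thumb (under 20%: precise; 20% to under 50%: moderately precise; 50% or more: imprecise) → precise

Link to the t-test: t = β̂₁ / SE(β̂₁) = 3.2915 / 0.1264 = 26.0403, the statistic for H₀: β₁ = 0.

What drives SE(β̂₁): more residual scatter → larger SE; wider spread of x values → smaller SE; larger n (here n = 24) → smaller SE.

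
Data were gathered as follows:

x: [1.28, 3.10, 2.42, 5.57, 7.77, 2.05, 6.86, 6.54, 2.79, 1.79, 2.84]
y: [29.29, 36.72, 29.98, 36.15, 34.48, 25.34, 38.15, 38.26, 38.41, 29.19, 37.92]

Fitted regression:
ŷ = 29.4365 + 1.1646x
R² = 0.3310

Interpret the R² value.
The model explains 33.10% of the variance in y (R² = 0.3310), leaving 66.90% unexplained; the fit is moderate.

The coefficient of determination R² is the fraction of the total variation in y that the fitted line accounts for.

Here R² = 0.3310:
- Explained: 33.10% of the variation in y
- Unexplained (residual): 100% − 33.10% = 66.90%
- Rule of thumb (below 0.3 weak; 0.3 to below 0.7 moderate; 0.7 and above strong) → moderate

Note: R² says nothing about causation, and a high R² does not by itself mean the linear form is appropriate — check the residuals.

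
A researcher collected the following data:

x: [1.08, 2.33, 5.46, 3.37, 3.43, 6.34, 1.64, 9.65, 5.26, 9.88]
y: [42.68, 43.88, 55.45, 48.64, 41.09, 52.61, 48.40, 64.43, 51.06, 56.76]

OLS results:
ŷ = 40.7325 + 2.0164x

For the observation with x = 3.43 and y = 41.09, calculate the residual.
Residual = -6.5588

The residual is the difference between the actual value and the predicted value:

Residual = y - ŷ

Step 1: Calculate predicted value
ŷ = 40.7325 + 2.0164 × 3.43
ŷ = 47.6488

Step 2: Calculate residual
Residual = 41.09 - 47.6488
Residual = -6.5588

Sign check: y < ŷ, so the point is below the line and the fit overestimates here.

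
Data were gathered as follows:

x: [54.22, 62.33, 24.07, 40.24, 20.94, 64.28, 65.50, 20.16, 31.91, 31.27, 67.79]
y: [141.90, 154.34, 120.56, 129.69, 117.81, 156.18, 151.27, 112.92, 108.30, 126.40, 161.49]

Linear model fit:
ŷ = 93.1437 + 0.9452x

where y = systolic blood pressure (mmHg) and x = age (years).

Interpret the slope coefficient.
An increase of one year in age is associated with a 0.9452 mmHg increase in predicted blood pressure.

β₁ = 0.9452 is the change in predicted blood pressure (mmHg) per additional year of age.

Interpretation:
- Age up by 1 year → predicted blood pressure increases by 0.9452 mmHg
- The effect is assumed constant over the observed range of x (linearity)
- The sign (+) gives the direction; the magnitude 0.9452 gives the size of the effect per year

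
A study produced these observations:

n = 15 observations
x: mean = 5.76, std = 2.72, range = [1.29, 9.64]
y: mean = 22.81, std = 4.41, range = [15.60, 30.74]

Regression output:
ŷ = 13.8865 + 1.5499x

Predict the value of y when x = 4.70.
ŷ = 21.1710

To predict y for x = 4.70, substitute into the regression equation:

ŷ = 13.8865 + 1.5499 × 4.70
ŷ = 13.8865 + 7.2845
ŷ = 21.1710

This is the fitted mean response at that x — an individual observation would come with a wider prediction interval.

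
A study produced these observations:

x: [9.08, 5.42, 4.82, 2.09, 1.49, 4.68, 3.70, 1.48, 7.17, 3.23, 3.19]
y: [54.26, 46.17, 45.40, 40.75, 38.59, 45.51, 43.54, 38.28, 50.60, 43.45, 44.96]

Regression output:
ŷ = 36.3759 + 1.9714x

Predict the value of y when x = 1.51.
ŷ = 39.3527

To predict y for x = 1.51, substitute into the regression equation:

ŷ = 36.3759 + 1.9714 × 1.51
ŷ = 36.3759 + 2.9768
ŷ = 39.3527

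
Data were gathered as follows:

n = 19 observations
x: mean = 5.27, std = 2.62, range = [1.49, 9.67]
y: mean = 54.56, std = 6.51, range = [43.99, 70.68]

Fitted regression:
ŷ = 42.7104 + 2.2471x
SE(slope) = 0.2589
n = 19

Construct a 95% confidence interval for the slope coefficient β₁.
The 95% CI for β₁ is (1.7009, 2.7933)

Confidence interval for the slope:

The 95% CI for β₁ is: β̂₁ ± t*(α/2, n-2) × SE(β̂₁)

Step 1: Find critical t-value
- Confidence level = 0.95
- Degrees of freedom = n - 2 = 19 - 2 = 17
- t*(α/2, 17) = 2.1098

Step 2: Calculate margin of error
Margin = 2.1098 × 0.2589 = 0.5462

Step 3: Construct interval
CI = 2.2471 ± 0.5462
CI = (1.7009, 2.7933)

Interpretation: intervals built this way capture the true β₁ in 95% of repeated samples; here the plausible range for the per-unit effect of x on y is 1.7009 to 2.7933.
Since 0 is outside the interval, a two-sided test at α = 0.05 would reject H₀: β₁ = 0.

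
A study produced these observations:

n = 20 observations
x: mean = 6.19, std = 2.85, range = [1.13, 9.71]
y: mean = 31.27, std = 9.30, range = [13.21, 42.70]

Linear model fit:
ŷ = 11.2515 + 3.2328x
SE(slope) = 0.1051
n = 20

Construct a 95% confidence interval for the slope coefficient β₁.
The 95% CI for β₁ is (3.0120, 3.4536)

Confidence interval for the slope:

The 95% CI for β₁ is: β̂₁ ± t*(α/2, n-2) × SE(β̂₁)

Step 1: Find critical t-value
- Confidence level = 0.95
- Degrees of freedom = n - 2 = 20 - 2 = 18
- t*(α/2, 18) = 2.1009

Step 2: Calculate margin of error
Margin = 2.1009 × 0.1051 = 0.2208

Step 3: Construct interval
CI = 3.2328 ± 0.2208
CI = (3.0120, 3.4536)

Interpretation: each one-unit increase in x is associated with a change in mean y of between 3.0120 and 3.4536, with 95% confidence.
Both endpoints are positive, so the data support a genuinely positive slope at this confidence level.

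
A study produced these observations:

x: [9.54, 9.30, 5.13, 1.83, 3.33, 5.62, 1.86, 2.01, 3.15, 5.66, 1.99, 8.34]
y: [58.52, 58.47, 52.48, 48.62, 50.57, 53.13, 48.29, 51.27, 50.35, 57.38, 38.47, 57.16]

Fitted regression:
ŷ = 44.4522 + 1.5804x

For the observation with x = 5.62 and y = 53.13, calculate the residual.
Residual = -0.2040

The residual is the difference between the actual value and the predicted value:

Residual = y - ŷ

Step 1: Calculate predicted value
ŷ = 44.4522 + 1.5804 × 5.62
ŷ = 53.3340

Step 2: Calculate residual
Residual = 53.13 - 53.3340
Residual = -0.2040

Interpretation: the model overestimates the actual value by 0.2040 at this point (negative residual → observation lies below the fitted line).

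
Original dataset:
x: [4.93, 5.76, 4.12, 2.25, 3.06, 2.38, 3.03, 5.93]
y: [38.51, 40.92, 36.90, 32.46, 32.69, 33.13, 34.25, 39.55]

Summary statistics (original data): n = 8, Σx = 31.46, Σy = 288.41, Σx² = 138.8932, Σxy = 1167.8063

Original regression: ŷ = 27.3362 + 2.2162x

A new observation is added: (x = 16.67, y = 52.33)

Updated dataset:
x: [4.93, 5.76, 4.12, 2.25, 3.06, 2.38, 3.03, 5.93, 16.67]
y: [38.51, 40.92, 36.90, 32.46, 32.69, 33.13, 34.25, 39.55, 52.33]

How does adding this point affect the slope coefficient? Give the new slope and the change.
The slope changes from 2.2162 to 1.3673 (change of -0.8489, or -38.3%).

The new point has HIGH LEVERAGE: x = 16.67 is far from the original mean x̄ = 31.46/8 ≈ 3.93 (original range [2.25, 5.93]).

Step 1: Update the sums with the new point (n goes from 8 to 9)
Σx  = 31.46 + 16.67 = 48.13
Σy  = 288.41 + 52.33 = 340.74
Σx² = 138.8932 + 16.67² = 138.8932 + 277.8889 = 416.7821
Σxy = 1167.8063 + 16.67×52.33 = 1167.8063 + 872.3411 = 2040.1474

Step 2: Recompute the slope with b₁ = (nΣxy − ΣxΣy) / (nΣx² − (Σx)²)
Numerator   = 9×2040.1474 − 48.13×340.74 = 18361.3266 − 16399.8162 = 1961.5104
Denominator = 9×416.7821 − 48.13² = 3751.0389 − 2316.4969 = 1434.5420
b₁(new) = 1961.5104 / 1434.5420 = 1.3673

(Same formula on the original sums: (8×1167.8063 − 31.46×288.41) / (8×138.8932 − 31.46²) = 269.0718 / 121.4140 = 2.2162, matching the given fit.)

Step 3: Change in slope
Δβ₁ = 1.3673 − 2.2162 = -0.8489
Relative change = -0.8489 / 2.2162 × 100% = -38.3%
→ the slope decreases when the point is added.

A high-leverage point only changes the slope if it is off the original line; here y = 52.33 is below the original trend, so the slope decreases.
In practice: examine leverage (hᵢ) and Cook's distance rather than deleting it automatically.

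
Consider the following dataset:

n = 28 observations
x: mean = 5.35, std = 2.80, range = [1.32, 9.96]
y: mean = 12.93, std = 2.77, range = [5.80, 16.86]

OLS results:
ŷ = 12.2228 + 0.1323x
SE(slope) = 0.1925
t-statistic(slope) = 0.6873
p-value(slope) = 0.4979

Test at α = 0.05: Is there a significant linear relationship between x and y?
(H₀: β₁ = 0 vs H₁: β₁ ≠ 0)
Since p-value = 0.4979 ≥ α = 0.05, fail to reject H₀ — the slope is not significantly different from 0.

Hypothesis test for the slope coefficient:

H₀: β₁ = 0 (no linear relationship)
H₁: β₁ ≠ 0 (linear relationship exists)

Test statistic: t = β̂₁ / SE(β̂₁) = 0.1323 / 0.1925 = 0.6873

The p-value (0.4979) is the probability, under H₀, of a t-statistic at least as extreme as |t| = 0.6873 (two-sided, df = n − 2 = 26).

Decision rule: reject H₀ if p-value < α.
p-value = 0.4979 ≥ α = 0.05 → fail to reject H₀.

There is not sufficient evidence at the 5% significance level to conclude that a linear relationship exists between x and y.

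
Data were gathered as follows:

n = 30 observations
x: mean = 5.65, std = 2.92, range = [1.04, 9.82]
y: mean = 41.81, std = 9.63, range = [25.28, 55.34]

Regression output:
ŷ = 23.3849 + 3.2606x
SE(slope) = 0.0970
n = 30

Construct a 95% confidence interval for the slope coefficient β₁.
The 95% CI for β₁ is (3.0619, 3.4593)

Confidence interval for the slope:

The 95% CI for β₁ is: β̂₁ ± t*(α/2, n-2) × SE(β̂₁)

Step 1: Find critical t-value
- Confidence level = 0.95
- Degrees of freedom = n - 2 = 30 - 2 = 28
- t*(α/2, 28) = 2.0484

Step 2: Calculate margin of error
Margin = 2.0484 × 0.0970 = 0.1987

Step 3: Construct interval
CI = 3.2606 ± 0.1987
CI = (3.0619, 3.4593)

Interpretation: intervals built this way capture the true β₁ in 95% of repeated samples; here the plausible range for the per-unit effect of x on y is 3.0619 to 3.4593.
The interval does not include 0, suggesting a significant linear relationship.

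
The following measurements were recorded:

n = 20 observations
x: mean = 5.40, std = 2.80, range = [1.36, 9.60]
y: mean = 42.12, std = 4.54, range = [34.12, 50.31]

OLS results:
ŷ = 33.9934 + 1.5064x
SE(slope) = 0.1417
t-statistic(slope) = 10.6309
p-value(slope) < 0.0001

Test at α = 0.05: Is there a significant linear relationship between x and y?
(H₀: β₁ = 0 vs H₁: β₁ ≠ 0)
Since p-value < 0.0001 < α = 0.05, reject H₀ — the slope is significantly different from 0.

Hypothesis test for the slope coefficient:

H₀: β₁ = 0 (no linear relationship)
H₁: β₁ ≠ 0 (linear relationship exists)

Test statistic: t = β̂₁ / SE(β̂₁) = 1.5064 / 0.1417 = 10.6309

The p-value (<0.0001) is the probability, under H₀, of a t-statistic at least as extreme as |t| = 10.6309 (two-sided, df = n − 2 = 18).

Decision rule: reject H₀ if p-value < α.
p-value < 0.0001 < α = 0.05 → reject H₀.

There is sufficient evidence at the 5% significance level to conclude that a linear relationship exists between x and y.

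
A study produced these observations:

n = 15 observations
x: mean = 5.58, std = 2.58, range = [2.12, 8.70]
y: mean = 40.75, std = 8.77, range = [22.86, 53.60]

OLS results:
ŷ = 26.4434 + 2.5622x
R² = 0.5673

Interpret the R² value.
The model explains 56.73% of the variance in y (R² = 0.5673), leaving 43.27% unexplained; the fit is moderate.

The coefficient of determination R² is the fraction of the total variation in y that the fitted line accounts for.

Here R² = 0.5673:
- Explained: 56.73% of the variation in y
- Unexplained (residual): 100% − 56.73% = 43.27%
- Rule of thumb (below 0.3 weak; 0.3 to below 0.7 moderate; 0.7 and above strong) → moderate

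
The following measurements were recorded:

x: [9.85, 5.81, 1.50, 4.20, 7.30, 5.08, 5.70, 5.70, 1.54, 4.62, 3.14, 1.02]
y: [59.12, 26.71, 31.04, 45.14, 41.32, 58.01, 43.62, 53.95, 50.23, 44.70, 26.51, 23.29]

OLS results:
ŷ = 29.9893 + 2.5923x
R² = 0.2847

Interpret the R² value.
R² = 0.2847 means 28.47% of the variation in y is explained by the linear relationship with x. This indicates a weak fit.

The coefficient of determination R² is the fraction of the total variation in y that the fitted line accounts for.

Here R² = 0.2847:
- Explained: 28.47% of the variation in y
- Unexplained (residual): 100% − 28.47% = 71.53%
- Rule of thumb (below 0.3 weak; 0.3 to below 0.7 moderate; 0.7 and above strong) → weak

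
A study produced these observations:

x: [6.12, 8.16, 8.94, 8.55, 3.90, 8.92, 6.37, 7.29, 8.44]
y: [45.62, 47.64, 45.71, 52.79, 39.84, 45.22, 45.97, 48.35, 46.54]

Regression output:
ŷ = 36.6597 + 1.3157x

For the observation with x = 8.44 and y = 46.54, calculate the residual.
Residual = -1.2242

The residual is the difference between the actual value and the predicted value:

Residual = y - ŷ

Step 1: Calculate predicted value
ŷ = 36.6597 + 1.3157 × 8.44
ŷ = 47.7642

Step 2: Calculate residual
Residual = 46.54 - 47.7642
Residual = -1.2242

Sign check: y < ŷ, so the point is below the line and the fit overestimates here.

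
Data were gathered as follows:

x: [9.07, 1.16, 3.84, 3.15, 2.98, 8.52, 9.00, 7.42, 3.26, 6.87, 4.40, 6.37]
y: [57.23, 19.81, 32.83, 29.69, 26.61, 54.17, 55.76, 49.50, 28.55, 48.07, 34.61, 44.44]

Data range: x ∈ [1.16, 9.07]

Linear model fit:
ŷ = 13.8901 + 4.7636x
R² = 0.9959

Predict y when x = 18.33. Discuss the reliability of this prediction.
The equation gives ŷ = 101.2069; however x = 18.33 is 9.26 units above the observed range, so this extrapolated value should not be trusted.

Prediction calculation:
ŷ = 13.8901 + 4.7636 × 18.33
ŷ = 101.2069

Reliability:
- Data range: x ∈ [1.16, 9.07]
- Prediction point: x = 18.33 is 9.26 units above the observed range → this is EXTRAPOLATION, not interpolation

Why that matters here:
- Real relationships often flatten, saturate, or turn nonlinear at extremes
- The standard error of prediction grows with (x − x̄)², and x = 18.33 is far from x̄ = 5.50
- The linear relationship may not hold outside the observed range

The R² = 0.9959 only validates the fit within [1.16, 9.07]; treat ŷ = 101.2069 with caution.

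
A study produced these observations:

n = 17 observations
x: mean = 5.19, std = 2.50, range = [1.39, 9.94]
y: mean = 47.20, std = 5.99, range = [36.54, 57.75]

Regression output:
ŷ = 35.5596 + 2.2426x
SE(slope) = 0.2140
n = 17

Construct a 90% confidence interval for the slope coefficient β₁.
The 90% CI for β₁ is (1.8674, 2.6178)

Confidence interval for the slope:

The 90% CI for β₁ is: β̂₁ ± t*(α/2, n-2) × SE(β̂₁)

Step 1: Find critical t-value
- Confidence level = 0.9
- Degrees of freedom = n - 2 = 17 - 2 = 15
- t*(α/2, 15) = 1.7531

Step 2: Calculate margin of error
Margin = 1.7531 × 0.2140 = 0.3752

Step 3: Construct interval
CI = 2.2426 ± 0.3752
CI = (1.8674, 2.6178)

Interpretation: We are 90% confident that the true slope β₁ lies between 1.8674 and 2.6178.
Since 0 is outside the interval, a two-sided test at α = 0.10 would reject H₀: β₁ = 0.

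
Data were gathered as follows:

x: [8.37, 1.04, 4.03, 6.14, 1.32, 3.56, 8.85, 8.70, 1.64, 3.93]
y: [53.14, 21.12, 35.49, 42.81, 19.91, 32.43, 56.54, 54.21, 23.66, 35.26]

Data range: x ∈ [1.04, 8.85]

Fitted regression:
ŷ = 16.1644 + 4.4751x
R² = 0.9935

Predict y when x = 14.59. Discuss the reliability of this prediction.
The equation gives ŷ = 81.4561; however x = 14.59 is 5.74 units above the observed range, so this extrapolated value should not be trusted.

Prediction calculation:
ŷ = 16.1644 + 4.4751 × 14.59
ŷ = 81.4561

Reliability:
- Data range: x ∈ [1.04, 8.85]
- Prediction point: x = 14.59 is 5.74 units above the observed range → this is EXTRAPOLATION, not interpolation

Why that matters here:
- There are no observations near this x to validate the fitted line there
- The linear relationship may not hold outside the observed range

A defensible statement: 'if the linear trend continued to x = 14.59, y would be about 81.4561' — the premise is untested.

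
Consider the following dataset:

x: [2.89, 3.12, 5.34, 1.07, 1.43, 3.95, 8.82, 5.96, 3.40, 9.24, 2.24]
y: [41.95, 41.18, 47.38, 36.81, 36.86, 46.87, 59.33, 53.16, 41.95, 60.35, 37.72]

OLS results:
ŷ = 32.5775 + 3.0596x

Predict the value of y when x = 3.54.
ŷ = 43.4085

x = 3.54 lies inside the observed range [1.07, 9.24], so the fitted equation applies directly:

ŷ = 32.5775 + 3.0596 × 3.54
ŷ = 32.5775 + 10.8310
ŷ = 43.4085

This is a point prediction; actual observations scatter around it by roughly the residual standard deviation.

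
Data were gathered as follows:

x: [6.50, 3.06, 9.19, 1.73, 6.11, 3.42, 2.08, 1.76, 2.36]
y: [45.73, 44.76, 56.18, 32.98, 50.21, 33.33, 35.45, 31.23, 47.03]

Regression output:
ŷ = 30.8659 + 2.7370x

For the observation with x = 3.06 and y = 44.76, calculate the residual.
Residual = 5.5189

The residual is the difference between the actual value and the predicted value:

Residual = y - ŷ

Step 1: Calculate predicted value
ŷ = 30.8659 + 2.7370 × 3.06
ŷ = 39.2411

Step 2: Calculate residual
Residual = 44.76 - 39.2411
Residual = 5.5189

Interpretation: the model underestimates the actual value by 5.5189 at this point (positive residual → observation lies above the fitted line).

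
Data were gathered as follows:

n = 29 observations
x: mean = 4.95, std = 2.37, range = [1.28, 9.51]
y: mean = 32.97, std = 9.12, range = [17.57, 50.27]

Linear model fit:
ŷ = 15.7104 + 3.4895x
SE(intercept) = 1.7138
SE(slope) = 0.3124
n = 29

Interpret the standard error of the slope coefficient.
The slope 3.4895 is pinned down to within about ±0.3124 (one SE) by these data — relative uncertainty 9.0%, i.e. precise.

What SE measures:
- The standard error quantifies the sampling variability of the coefficient estimate
- It is the estimated standard deviation of β̂₁ across hypothetical repeated samples of the same size
- Smaller SE → more precise estimate

Relative precision:
- SE / |β̂₁| = 0.3124 / 3.4895 = 9.0%
- Rule of thumb (under 20%: precise; 20% to under 50%: moderately precise; 50% or more: imprecise) → precise

Link to the t-test: t = β̂₁ / SE(β̂₁) = 3.4895 / 0.3124 = 11.1700, the statistic for H₀: β₁ = 0.

What drives SE(β̂₁): more residual scatter → larger SE.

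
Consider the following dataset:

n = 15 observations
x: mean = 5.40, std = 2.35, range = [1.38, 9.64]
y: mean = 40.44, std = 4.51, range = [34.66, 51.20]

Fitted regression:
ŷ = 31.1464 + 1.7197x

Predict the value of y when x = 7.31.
ŷ = 43.7174

Plug x = 7.31 into the fitted line:

ŷ = 31.1464 + 1.7197 × 7.31
ŷ = 31.1464 + 12.5710
ŷ = 43.7174

This is the fitted mean response at that x — an individual observation would come with a wider prediction interval.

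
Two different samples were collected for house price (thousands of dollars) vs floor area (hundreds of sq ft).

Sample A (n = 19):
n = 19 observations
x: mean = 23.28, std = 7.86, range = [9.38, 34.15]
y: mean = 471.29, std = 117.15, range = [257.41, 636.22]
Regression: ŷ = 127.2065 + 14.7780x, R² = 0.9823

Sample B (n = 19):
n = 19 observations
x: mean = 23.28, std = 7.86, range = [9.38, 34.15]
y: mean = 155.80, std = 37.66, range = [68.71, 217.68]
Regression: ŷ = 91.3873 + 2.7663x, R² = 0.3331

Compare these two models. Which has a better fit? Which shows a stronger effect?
Model A has the better fit (R² = 0.9823 vs 0.3331). Model A shows the stronger effect (|β₁| = 14.7780 vs 2.7663).

Model Comparison:

Goodness of fit (R²):
- Model A: R² = 0.9823 → 98.23% of variance in house price explained
- Model B: R² = 0.3331 → 33.31% of variance in house price explained
- 0.9823 > 0.3331 → Model A has the better fit

Effect size (slope magnitude):
- Model A: β₁ = 14.7780 → predicted house price rises 14.7780 thousand dollars per additional hundred sq ft of floor area
- Model B: β₁ = 2.7663 → predicted house price rises 2.7663 thousand dollars per additional hundred sq ft of floor area
- |14.7780| > |2.7663| → Model A shows the stronger marginal effect

Notes:
- The two samples could reflect different populations, time periods, or measurement quality.
- A steeper slope doesn't make a better model if the scatter around the line is large.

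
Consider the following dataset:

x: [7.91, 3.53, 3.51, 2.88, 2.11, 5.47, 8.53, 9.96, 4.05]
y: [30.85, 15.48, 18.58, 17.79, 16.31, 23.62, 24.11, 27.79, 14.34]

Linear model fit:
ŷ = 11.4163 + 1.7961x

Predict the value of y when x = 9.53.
ŷ = 28.5331

To predict y for x = 9.53, substitute into the regression equation:

ŷ = 11.4163 + 1.7961 × 9.53
ŷ = 11.4163 + 17.1168
ŷ = 28.5331

This is a point prediction; actual observations scatter around it by roughly the residual standard deviation.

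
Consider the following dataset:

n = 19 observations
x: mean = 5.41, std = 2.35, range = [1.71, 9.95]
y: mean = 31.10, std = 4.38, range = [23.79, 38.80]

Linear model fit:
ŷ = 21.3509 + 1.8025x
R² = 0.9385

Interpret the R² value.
R² = 0.9385 means 93.85% of the variation in y is explained by the linear relationship with x. This indicates a strong fit.

The coefficient of determination R² is the fraction of the total variation in y that the fitted line accounts for.

Here R² = 0.9385:
- Explained: 93.85% of the variation in y
- Unexplained (residual): 100% − 93.85% = 6.15%
- Rule of thumb (below 0.3 weak; 0.3 to below 0.7 moderate; 0.7 and above strong) → strong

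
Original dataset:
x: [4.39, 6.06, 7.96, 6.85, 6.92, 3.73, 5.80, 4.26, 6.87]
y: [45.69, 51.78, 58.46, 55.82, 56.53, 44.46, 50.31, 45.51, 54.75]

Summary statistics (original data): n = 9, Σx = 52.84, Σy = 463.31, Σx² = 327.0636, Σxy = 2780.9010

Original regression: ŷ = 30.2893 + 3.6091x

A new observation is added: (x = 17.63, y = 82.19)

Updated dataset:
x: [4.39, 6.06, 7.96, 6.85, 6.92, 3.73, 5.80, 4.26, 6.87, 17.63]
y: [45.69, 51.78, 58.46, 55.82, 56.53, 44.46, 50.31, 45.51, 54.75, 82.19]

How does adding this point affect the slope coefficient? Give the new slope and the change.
The slope changes from 3.6091 to 2.7306 (change of -0.8785, or -24.3%).

The new point has HIGH LEVERAGE: x = 17.63 is far from the original mean x̄ = 52.84/9 ≈ 5.87 (original range [3.73, 7.96]).

Step 1: Update the sums with the new point (n goes from 9 to 10)
Σx  = 52.84 + 17.63 = 70.47
Σy  = 463.31 + 82.19 = 545.50
Σx² = 327.0636 + 17.63² = 327.0636 + 310.8169 = 637.8805
Σxy = 2780.9010 + 17.63×82.19 = 2780.9010 + 1449.0097 = 4229.9107

Step 2: Recompute the slope with b₁ = (nΣxy − ΣxΣy) / (nΣx² − (Σx)²)
Numerator   = 10×4229.9107 − 70.47×545.50 = 42299.1070 − 38441.3850 = 3857.7220
Denominator = 10×637.8805 − 70.47² = 6378.8050 − 4966.0209 = 1412.7841
b₁(new) = 3857.7220 / 1412.7841 = 2.7306

(Same formula on the original sums: (9×2780.9010 − 52.84×463.31) / (9×327.0636 − 52.84²) = 546.8086 / 151.5068 = 3.6091, matching the given fit.)

Step 3: Change in slope
Δβ₁ = 2.7306 − 3.6091 = -0.8785
Relative change = -0.8785 / 3.6091 × 100% = -24.3%
→ the slope decreases when the point is added.

A high-leverage point only changes the slope if it is off the original line; here y = 82.19 is below the original trend, so the slope decreases.
In practice: investigate whether it comes from the same population as the rest of the sample; check such a point for data-entry or measurement error.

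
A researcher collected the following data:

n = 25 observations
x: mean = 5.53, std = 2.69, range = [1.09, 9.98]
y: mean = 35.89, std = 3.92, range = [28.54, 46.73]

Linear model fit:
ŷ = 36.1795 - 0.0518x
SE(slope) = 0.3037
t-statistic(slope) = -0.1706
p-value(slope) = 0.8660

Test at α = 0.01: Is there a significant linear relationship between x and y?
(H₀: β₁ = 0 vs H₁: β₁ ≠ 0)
p-value = 0.8660 ≥ α = 0.01, so we fail to reject H₀. The relationship is not significant.

Hypothesis test for the slope coefficient:

H₀: β₁ = 0 (no linear relationship)
H₁: β₁ ≠ 0 (linear relationship exists)

Test statistic: t = β̂₁ / SE(β̂₁) = -0.0518 / 0.3037 = -0.1706

The p-value (0.8660) is the probability, under H₀, of a t-statistic at least as extreme as |t| = 0.1706 (two-sided, df = n − 2 = 23).

Decision rule: reject H₀ if p-value < α.
p-value = 0.8660 ≥ α = 0.01 → fail to reject H₀.

Conclusion: the linear association between x and y is not significant at the 1% level.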